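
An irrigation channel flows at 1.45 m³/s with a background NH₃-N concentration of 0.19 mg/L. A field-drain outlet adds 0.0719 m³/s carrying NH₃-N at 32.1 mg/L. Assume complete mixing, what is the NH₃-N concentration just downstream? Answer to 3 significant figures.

1.70 mg/L

After mixing, C = (1.450·0.1900 + 0.07190·32.10) / 1.522 = 2.583/1.522 = 1.698 mg/L.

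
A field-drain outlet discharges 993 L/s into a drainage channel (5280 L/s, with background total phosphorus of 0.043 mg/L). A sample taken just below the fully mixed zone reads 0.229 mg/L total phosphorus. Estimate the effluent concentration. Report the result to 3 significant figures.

Mass balance: 5280·0.04300 + 993.0·Cₑ = 6273·0.2290
→ Cₑ = (6273·0.2290 − 5280·0.04300) / 993.0 = 1.218 mg/L.

1.22 mg/L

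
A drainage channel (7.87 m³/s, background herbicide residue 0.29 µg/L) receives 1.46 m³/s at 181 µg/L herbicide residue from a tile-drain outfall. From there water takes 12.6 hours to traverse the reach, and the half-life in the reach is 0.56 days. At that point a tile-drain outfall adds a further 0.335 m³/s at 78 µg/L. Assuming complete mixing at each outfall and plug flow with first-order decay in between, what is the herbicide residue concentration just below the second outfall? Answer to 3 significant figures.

17.1 µg/L

Conservation of mass: C = (7.870·0.2900 + 1.460·181.0) / 9.330 = 266.5/9.330 = 28.57 µg/L; combined flow 9.330 m³/s.
Half-life 0.56 d → k = ln 2 / 0.56 = 1.238 d⁻¹.
Applying C = C₀e^(−kt): 28.57 × 0.5221 = 14.92 µg/L.
Second outfall: C = (9.330·14.92 + 0.3350·78.00)/9.665 = 17.10 µg/L.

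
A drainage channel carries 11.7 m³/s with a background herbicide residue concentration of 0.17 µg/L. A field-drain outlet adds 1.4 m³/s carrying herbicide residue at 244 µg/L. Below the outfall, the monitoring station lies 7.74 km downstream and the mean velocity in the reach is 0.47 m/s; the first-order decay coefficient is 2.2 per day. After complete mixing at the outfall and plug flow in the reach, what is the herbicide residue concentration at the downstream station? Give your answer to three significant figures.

Mass balance: C = (11.70·0.1700 + 1.400·244.0) / 13.10 = 343.6/13.10 = 26.23 µg/L.
Travel time t = 7.74·1000 / 0.47 = 16470 s = 4.574 h.
After decay, C = 26.23 × e^(−kt) = 26.23 × 0.6575 = 17.24 µg/L.

17.2 µg/L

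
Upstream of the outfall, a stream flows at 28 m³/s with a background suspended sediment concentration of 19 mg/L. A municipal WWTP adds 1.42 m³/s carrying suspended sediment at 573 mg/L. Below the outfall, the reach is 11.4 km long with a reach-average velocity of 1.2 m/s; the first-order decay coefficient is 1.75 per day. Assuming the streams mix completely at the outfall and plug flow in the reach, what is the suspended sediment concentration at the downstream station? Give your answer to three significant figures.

37.7 mg/L

Conservation of mass: C = (28.00·19.00 + 1.420·573.0) / 29.42 = 1346/29.42 = 45.74 mg/L.
Travel time t = 11.4·1000 / 1.2 = 9500 s = 2.639 h.
First-order decay: C = 45.74·exp(−k·t) = 45.74·0.8250 = 37.73 mg/L.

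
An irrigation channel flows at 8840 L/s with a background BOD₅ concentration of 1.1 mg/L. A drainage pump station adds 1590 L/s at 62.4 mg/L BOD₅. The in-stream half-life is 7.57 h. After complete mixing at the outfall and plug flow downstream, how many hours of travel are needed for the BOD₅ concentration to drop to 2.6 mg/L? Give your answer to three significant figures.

Mixed concentration C = ΣQC/ΣQ = (8840·1.100 + 1590·62.40) / 10430 = 108900/10430 = 10.44 mg/L.
Half-life 7.57 h → k = ln 2 / 7.57 = 0.09157 h⁻¹ = 2.198 d⁻¹.
10.44·exp(−k·t) = 2.6 → t = ln(10.44/2.6)/k = 54670 s = 15.19 h.

15.2 h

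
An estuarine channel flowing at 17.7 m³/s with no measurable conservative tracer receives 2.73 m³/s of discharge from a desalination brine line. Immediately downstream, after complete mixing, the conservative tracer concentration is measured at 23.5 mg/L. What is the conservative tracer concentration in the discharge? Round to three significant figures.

176 mg/L

Mass balance: 17.70·0 + 2.730·Cₑ = 20.43·23.50
→ Cₑ = (20.43·23.50 − 17.70·0) / 2.730 = 175.9 mg/L.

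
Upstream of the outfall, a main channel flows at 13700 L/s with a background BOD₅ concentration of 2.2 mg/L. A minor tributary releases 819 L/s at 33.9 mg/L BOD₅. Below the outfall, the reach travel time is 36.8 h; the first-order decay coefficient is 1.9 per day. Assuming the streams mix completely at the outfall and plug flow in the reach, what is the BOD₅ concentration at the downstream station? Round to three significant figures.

0.217 mg/L

Mixed concentration C = ΣQC/ΣQ = (13700·2.200 + 819.0·33.90) / 14520 = 57900/14520 = 3.988 mg/L.
Applying C = C₀e^(−kt): 3.988 × 0.05429 = 0.2165 mg/L.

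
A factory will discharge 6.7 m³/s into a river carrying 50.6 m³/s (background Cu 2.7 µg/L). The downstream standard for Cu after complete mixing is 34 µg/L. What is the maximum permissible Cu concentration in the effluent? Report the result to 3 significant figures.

At the limit, (Qr·Cr + Qe·Cₑ)/(Qr + Qe) = 34:
Cₑ = (57.30·34 − 50.60·2.700) / 6.700 = 270.4 µg/L.

270 µg/L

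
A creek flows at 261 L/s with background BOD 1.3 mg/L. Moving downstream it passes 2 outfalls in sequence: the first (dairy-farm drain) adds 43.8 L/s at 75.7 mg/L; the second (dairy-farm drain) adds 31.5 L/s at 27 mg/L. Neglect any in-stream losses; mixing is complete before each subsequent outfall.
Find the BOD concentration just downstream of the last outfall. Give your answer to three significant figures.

13.4 mg/L

Below outfall 1: Q → 304.8 L/s, C = (261.0·1.300 + 43.80·75.70)/304.8 = 11.99 mg/L.
Below outfall 2: Q → 336.3 L/s, C = (304.8·11.99 + 31.50·27.00)/336.3 = 13.40 mg/L.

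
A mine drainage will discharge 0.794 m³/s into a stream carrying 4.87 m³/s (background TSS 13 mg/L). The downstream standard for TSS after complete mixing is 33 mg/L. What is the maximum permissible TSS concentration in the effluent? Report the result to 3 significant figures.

156 mg/L

At the limit, (Qr·Cr + Qe·Cₑ)/(Qr + Qe) = 33:
Cₑ = (5.664·33 − 4.870·13.00) / 0.7940 = 155.7 mg/L.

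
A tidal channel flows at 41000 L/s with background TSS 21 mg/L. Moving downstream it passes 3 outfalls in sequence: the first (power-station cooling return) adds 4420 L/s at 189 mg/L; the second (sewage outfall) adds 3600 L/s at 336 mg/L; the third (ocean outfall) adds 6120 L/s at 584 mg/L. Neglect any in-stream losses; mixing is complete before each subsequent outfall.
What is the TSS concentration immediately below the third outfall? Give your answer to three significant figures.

118 mg/L

Outfall 1: combined Q = 45420 L/s; C = (41000·21.00 + 4420·189.0)/45420 = 37.35 mg/L.
Outfall 2: combined Q = 49020 L/s; C = (45420·37.35 + 3600·336.0)/49020 = 59.28 mg/L.
Outfall 3: combined Q = 55140 L/s; C = (49020·59.28 + 6120·584.0)/55140 = 117.5 mg/L.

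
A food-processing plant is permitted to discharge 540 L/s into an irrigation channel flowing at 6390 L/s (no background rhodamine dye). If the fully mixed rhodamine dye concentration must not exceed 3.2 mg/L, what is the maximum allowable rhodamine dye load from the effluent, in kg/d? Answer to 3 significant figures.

1920 kg/d

Mass balance at the limit: 6390·0 + 540.0·Cₑ = 6930·3.2 → Cₑ = 41.07 mg/L.
540.0 L/s = 0.5400 m³/s. Load = 0.5400 m³/s × 41.07 g/m³ × 86 400 s/d = 1916 kg/d.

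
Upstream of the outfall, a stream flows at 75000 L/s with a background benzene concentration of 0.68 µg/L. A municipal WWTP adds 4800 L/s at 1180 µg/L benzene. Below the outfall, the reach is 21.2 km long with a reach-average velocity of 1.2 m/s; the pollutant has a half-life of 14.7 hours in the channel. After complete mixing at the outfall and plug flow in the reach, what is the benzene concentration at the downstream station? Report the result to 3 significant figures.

56.8 µg/L

After mixing, C = (75000·0.6800 + 4800·1180) / 79800 = 5715000/79800 = 71.62 µg/L.
Travel time t = 21.2·1000 / 1.2 = 17670 s = 4.907 h.
Half-life 14.7 h → k = ln 2 / 14.7 = 0.04715 h⁻¹ = 1.132 d⁻¹.
After decay, C = 71.62 × e^(−kt) = 71.62 × 0.7934 = 56.82 µg/L.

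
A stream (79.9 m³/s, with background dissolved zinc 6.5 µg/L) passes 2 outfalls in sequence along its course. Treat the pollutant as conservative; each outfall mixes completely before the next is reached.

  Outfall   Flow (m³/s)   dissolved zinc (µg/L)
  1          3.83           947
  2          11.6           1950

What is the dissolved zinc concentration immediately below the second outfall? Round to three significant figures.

281 µg/L

Below outfall 1: Q → 83.73 m³/s, C = (79.90·6.500 + 3.830·947.0)/83.73 = 49.52 µg/L.
Below outfall 2: Q → 95.33 m³/s, C = (83.73·49.52 + 11.60·1950)/95.33 = 280.8 µg/L.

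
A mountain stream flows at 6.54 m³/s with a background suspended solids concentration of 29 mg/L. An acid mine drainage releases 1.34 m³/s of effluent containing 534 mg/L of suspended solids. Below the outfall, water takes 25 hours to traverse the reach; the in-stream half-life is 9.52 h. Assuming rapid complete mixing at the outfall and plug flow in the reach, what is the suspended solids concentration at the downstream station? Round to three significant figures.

18.6 mg/L

Mixed concentration C = ΣQC/ΣQ = (6.540·29.00 + 1.340·534.0) / 7.880 = 905.2/7.880 = 114.9 mg/L.
Half-life 9.52 h → k = ln 2 / 9.52 = 0.07281 h⁻¹ = 1.747 d⁻¹.
Applying C = C₀e^(−kt): 114.9 × 0.1620 = 18.61 mg/L.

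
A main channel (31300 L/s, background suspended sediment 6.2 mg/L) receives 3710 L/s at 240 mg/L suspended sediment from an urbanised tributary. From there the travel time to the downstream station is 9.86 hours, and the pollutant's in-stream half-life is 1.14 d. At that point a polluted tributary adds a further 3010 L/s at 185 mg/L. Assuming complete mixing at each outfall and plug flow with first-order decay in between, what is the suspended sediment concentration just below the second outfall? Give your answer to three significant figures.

36.9 mg/L

Flow-weighted average: C = (31300·6.200 + 3710·240.0) / 35010 = 1084000/35010 = 30.98 mg/L; combined flow 35010 L/s.
Half-life 1.14 d → k = ln 2 / 1.14 = 0.6080 d⁻¹.
After decay, C = 30.98 × e^(−kt) = 30.98 × 0.7790 = 24.13 mg/L.
At the second outfall, C = (35010·24.13 + 3010·185.0) / (35010 + 3010) = 36.86 mg/L.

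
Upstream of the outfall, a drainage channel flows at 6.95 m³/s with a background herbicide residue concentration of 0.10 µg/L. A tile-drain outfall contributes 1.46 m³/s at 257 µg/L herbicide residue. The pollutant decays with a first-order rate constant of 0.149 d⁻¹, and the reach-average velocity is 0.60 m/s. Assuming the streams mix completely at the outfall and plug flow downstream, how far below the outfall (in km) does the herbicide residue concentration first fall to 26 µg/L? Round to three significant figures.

189 km

After mixing, C = (6.950·0.1000 + 1.460·257.0) / 8.410 = 375.9/8.410 = 44.70 µg/L.
Set 44.70·exp(−k·t) = 26 → t = ln(44.70/26)/k = 314200 s = 87.28 h.
Distance = v·t = 0.60·314200 = 188500 m = 188.5 km.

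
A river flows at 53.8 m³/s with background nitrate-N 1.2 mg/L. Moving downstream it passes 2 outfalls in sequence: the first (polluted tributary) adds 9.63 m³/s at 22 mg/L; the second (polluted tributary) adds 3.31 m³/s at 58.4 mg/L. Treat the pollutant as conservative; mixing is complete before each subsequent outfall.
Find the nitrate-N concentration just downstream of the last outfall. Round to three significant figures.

Outfall 1: combined Q = 63.43 m³/s; C = (53.80·1.200 + 9.630·22.00)/63.43 = 4.358 mg/L.
Outfall 2: combined Q = 66.74 m³/s; C = (63.43·4.358 + 3.310·58.40)/66.74 = 7.038 mg/L.

7.04 mg/L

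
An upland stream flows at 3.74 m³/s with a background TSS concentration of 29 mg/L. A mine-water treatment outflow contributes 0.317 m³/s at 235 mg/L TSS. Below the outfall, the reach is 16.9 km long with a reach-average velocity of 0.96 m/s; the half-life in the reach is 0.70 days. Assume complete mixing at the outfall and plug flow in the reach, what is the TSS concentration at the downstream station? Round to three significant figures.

36.9 mg/L

Mixed concentration C = ΣQC/ΣQ = (3.740·29.00 + 0.3170·235.0) / 4.057 = 183.0/4.057 = 45.10 mg/L.
Travel time t = 16.9·1000 / 0.96 = 17600 s = 4.890 h.
Half-life 0.70 d → k = ln 2 / 0.70 = 0.9902 d⁻¹.
First-order decay: C = 45.10·exp(−k·t) = 45.10·0.8173 = 36.86 mg/L.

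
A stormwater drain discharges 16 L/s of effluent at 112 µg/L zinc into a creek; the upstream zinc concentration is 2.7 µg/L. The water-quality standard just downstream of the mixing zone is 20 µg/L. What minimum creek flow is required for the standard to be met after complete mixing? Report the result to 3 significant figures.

Set C_mix = 20: (Q·2.700 + 16.00·112.0) / (Q + 16.00) = 20
→ Q = 16.00·(112.0 − 20)/(20 − 2.700) = 85.09 L/s.

85.1 L/s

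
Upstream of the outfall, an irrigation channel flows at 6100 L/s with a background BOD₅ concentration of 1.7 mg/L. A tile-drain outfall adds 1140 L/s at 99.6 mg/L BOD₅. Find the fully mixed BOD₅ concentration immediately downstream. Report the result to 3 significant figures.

Conservation of mass: C = (6100·1.700 + 1140·99.60) / 7240 = 123900/7240 = 17.12 mg/L.

17.1 mg/L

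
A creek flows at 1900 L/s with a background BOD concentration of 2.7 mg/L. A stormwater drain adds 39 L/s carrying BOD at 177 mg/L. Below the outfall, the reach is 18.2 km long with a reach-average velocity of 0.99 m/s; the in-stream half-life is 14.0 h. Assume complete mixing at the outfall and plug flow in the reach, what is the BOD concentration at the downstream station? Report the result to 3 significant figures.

4.82 mg/L

After mixing, C = (1900·2.700 + 39.00·177.0) / 1939 = 12030/1939 = 6.206 mg/L.
Travel time t = 18.2·1000 / 0.99 = 18380 s = 5.107 h.
Half-life 14.0 h → k = ln 2 / 14.0 = 0.04951 h⁻¹ = 1.188 d⁻¹.
First-order decay: C = 6.206·exp(−k·t) = 6.206·0.7766 = 4.819 mg/L.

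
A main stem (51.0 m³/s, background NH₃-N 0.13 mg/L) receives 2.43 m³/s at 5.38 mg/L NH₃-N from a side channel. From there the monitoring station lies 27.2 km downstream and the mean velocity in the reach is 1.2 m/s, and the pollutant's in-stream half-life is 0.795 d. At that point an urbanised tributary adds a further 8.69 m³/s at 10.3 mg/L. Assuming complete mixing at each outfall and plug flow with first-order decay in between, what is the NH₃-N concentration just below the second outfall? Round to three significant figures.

1.69 mg/L

Flow-weighted average: C = (51.00·0.1300 + 2.430·5.380) / 53.43 = 19.70/53.43 = 0.3688 mg/L; combined flow 53.43 m³/s.
Travel time t = 27.2·1000 / 1.2 = 22670 s = 6.296 h.
Half-life 0.795 d → k = ln 2 / 0.795 = 0.8719 d⁻¹.
After decay, C = 0.3688 × e^(−kt) = 0.3688 × 0.7955 = 0.2934 mg/L.
At the second outfall, C = (53.43·0.2934 + 8.690·10.30) / (53.43 + 8.690) = 1.693 mg/L.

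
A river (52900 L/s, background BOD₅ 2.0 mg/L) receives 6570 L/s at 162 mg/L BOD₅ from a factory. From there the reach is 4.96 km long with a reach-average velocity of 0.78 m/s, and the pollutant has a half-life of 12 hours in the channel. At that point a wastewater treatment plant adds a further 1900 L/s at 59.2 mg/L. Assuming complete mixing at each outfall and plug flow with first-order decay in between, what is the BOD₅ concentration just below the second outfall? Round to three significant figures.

19.1 mg/L

Mass balance: C = (52900·2.000 + 6570·162.0) / 59470 = 1170000/59470 = 19.68 mg/L; combined flow 59470 L/s.
Travel time t = 4.96·1000 / 0.78 = 6359 s = 1.766 h.
Half-life 12 h → k = ln 2 / 12 = 0.05776 h⁻¹ = 1.386 d⁻¹.
After decay, C = 19.68 × e^(−kt) = 19.68 × 0.9030 = 17.77 mg/L.
At the second outfall, C = (59470·17.77 + 1900·59.20) / (59470 + 1900) = 19.05 mg/L.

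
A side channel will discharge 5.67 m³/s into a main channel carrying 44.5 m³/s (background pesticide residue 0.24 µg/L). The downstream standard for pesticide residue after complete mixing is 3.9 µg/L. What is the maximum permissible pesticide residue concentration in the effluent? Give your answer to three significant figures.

32.6 µg/L

At the limit, (Qr·Cr + Qe·Cₑ)/(Qr + Qe) = 3.9:
Cₑ = (50.17·3.9 − 44.50·0.2400) / 5.670 = 32.62 µg/L.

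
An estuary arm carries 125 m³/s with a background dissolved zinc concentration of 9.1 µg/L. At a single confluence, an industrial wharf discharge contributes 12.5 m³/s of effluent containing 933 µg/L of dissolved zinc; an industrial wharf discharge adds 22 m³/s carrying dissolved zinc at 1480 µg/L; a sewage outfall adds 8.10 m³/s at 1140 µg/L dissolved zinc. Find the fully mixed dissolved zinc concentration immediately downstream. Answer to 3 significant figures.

326 µg/L

Flow-weighted average: C = (125.0·9.100 + 12.50·933.0 + 22.00·1480 + 8.100·1140) / 167.6 = 54590/167.6 = 325.7 µg/L.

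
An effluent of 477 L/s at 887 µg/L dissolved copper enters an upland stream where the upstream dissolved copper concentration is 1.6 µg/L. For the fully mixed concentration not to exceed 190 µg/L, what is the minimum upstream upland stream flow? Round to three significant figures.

Set C_mix = 190: (Q·1.600 + 477.0·887.0) / (Q + 477.0) = 190
→ Q = 477.0·(887.0 − 190)/(190 − 1.600) = 1765 L/s.

1760 L/s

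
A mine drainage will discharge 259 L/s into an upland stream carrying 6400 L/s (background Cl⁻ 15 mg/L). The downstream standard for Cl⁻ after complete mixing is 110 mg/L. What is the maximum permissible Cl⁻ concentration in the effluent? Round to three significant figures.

2460 mg/L

At the limit, (Qr·Cr + Qe·Cₑ)/(Qr + Qe) = 110:
Cₑ = (6659·110 − 6400·15.00) / 259.0 = 2457 mg/L.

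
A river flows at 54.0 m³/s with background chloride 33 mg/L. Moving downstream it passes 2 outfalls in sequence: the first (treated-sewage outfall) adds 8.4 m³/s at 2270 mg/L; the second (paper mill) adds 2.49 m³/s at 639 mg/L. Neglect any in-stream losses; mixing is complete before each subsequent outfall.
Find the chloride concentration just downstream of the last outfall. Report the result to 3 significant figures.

Outfall 1: combined Q = 62.40 m³/s; C = (54.00·33.00 + 8.400·2270)/62.40 = 334.1 mg/L.
Outfall 2: combined Q = 64.89 m³/s; C = (62.40·334.1 + 2.490·639.0)/64.89 = 345.8 mg/L.

346 mg/L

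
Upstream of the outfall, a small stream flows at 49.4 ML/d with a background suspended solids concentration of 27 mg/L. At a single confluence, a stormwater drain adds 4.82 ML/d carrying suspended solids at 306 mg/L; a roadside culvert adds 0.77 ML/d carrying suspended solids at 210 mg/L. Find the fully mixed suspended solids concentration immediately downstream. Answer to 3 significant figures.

Flow-weighted average: C = (49.40·27.00 + 4.820·306.0 + 0.7700·210.0) / 54.99 = 2970/54.99 = 54.02 mg/L.

54.0 mg/L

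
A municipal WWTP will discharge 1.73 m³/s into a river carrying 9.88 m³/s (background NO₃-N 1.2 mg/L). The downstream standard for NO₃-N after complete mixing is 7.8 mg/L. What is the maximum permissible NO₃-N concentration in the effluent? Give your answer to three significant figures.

At the limit, (Qr·Cr + Qe·Cₑ)/(Qr + Qe) = 7.8:
Cₑ = (11.61·7.8 − 9.880·1.200) / 1.730 = 45.49 mg/L.

45.5 mg/L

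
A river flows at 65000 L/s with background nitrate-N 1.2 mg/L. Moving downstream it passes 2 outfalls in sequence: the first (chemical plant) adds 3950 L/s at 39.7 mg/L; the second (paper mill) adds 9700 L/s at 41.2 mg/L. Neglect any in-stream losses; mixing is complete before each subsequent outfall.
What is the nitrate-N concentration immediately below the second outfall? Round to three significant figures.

Outfall 1: combined Q = 68950 L/s; C = (65000·1.200 + 3950·39.70)/68950 = 3.406 mg/L.
Outfall 2: combined Q = 78650 L/s; C = (68950·3.406 + 9700·41.20)/78650 = 8.067 mg/L.

8.07 mg/L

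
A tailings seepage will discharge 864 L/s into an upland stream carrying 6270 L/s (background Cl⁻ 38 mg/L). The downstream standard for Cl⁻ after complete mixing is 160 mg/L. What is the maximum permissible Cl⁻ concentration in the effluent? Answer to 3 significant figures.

At the limit, (Qr·Cr + Qe·Cₑ)/(Qr + Qe) = 160:
Cₑ = (7134·160 − 6270·38.00) / 864.0 = 1045 mg/L.

1050 mg/L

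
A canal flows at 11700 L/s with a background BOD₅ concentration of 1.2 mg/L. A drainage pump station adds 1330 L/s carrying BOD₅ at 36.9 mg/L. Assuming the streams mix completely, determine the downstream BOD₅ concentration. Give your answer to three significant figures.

After mixing, C = (11700·1.200 + 1330·36.90) / 13030 = 63120/13030 = 4.844 mg/L.

4.84 mg/L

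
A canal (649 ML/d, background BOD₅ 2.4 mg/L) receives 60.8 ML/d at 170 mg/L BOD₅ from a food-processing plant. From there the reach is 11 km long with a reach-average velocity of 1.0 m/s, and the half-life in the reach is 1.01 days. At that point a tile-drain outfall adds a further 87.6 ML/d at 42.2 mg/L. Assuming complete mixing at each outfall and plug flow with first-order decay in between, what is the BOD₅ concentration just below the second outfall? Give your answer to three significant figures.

18.3 mg/L

Mixed concentration C = ΣQC/ΣQ = (649.0·2.400 + 60.80·170.0) / 709.8 = 11890/709.8 = 16.76 mg/L; combined flow 709.8 ML/d.
Travel time t = 11·1000 / 1.0 = 11000 s = 3.056 h.
Half-life 1.01 d → k = ln 2 / 1.01 = 0.6863 d⁻¹.
First-order decay: C = 16.76·exp(−k·t) = 16.76·0.9163 = 15.35 mg/L.
Second outfall: C = (709.8·15.35 + 87.60·42.20)/797.4 = 18.30 mg/L.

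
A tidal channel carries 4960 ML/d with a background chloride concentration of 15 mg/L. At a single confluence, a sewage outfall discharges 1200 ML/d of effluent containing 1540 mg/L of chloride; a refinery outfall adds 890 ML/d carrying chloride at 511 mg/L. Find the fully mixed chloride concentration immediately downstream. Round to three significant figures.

Conservation of mass: C = (4960·15.00 + 1200·1540 + 890.0·511.0) / 7050 = 2377000/7050 = 337.2 mg/L.

337 mg/L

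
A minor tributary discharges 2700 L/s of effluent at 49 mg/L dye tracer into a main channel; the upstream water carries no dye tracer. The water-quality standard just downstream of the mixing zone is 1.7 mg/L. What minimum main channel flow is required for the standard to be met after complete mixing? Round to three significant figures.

75100 L/s

Set C_mix = 1.7: (Q·0 + 2700·49.00) / (Q + 2700) = 1.7
→ Q = 2700·(49.00 − 1.7)/(1.7 − 0) = 75120 L/s.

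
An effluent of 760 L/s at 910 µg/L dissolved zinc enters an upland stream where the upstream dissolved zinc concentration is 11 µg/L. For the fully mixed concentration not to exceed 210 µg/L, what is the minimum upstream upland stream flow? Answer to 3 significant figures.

Set C_mix = 210: (Q·11.00 + 760.0·910.0) / (Q + 760.0) = 210
→ Q = 760.0·(910.0 − 210)/(210 − 11.00) = 2673 L/s.

2670 L/s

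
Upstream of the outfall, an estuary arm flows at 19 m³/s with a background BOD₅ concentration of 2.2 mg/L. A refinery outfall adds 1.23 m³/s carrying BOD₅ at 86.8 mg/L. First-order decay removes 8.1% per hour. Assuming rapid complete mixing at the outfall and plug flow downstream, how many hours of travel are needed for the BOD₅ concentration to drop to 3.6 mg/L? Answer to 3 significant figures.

8.44 h

Flow-weighted average: C = (19.00·2.200 + 1.230·86.80) / 20.23 = 148.6/20.23 = 7.344 mg/L.
8.1%/h lost → k = −ln(1 − 0.081) = 0.08447 h⁻¹.
7.344·exp(−k·t) = 3.6 → t = ln(7.344/3.6)/k = 30380 s = 8.440 h.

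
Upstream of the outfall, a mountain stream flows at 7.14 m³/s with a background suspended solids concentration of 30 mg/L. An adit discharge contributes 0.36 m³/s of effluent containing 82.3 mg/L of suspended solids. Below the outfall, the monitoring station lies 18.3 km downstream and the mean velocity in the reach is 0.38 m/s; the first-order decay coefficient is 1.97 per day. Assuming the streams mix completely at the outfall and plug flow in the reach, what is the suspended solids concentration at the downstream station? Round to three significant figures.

After mixing, C = (7.140·30.00 + 0.3600·82.30) / 7.500 = 243.8/7.500 = 32.51 mg/L.
Travel time t = 18.3·1000 / 0.38 = 48160 s = 13.38 h.
After decay, C = 32.51 × e^(−kt) = 32.51 × 0.3335 = 10.84 mg/L.

10.8 mg/L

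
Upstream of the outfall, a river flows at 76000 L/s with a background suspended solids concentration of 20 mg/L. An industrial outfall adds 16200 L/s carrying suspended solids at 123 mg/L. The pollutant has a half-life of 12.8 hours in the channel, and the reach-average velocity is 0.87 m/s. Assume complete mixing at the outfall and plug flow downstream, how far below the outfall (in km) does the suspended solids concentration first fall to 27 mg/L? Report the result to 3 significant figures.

Conservation of mass: C = (76000·20.00 + 16200·123.0) / 92200 = 3513000/92200 = 38.10 mg/L.
Half-life 12.8 h → k = ln 2 / 12.8 = 0.05415 h⁻¹ = 1.300 d⁻¹.
Set 38.10·exp(−k·t) = 27 → t = ln(38.10/27)/k = 22890 s = 6.358 h.
Distance = v·t = 0.87·22890 = 19910 m = 19.91 km.

19.9 km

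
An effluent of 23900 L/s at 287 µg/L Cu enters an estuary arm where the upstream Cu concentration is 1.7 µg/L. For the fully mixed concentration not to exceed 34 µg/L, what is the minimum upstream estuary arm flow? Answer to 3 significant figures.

Set C_mix = 34: (Q·1.700 + 23900·287.0) / (Q + 23900) = 34
→ Q = 23900·(287.0 − 34)/(34 − 1.700) = 187200 L/s.

187000 L/s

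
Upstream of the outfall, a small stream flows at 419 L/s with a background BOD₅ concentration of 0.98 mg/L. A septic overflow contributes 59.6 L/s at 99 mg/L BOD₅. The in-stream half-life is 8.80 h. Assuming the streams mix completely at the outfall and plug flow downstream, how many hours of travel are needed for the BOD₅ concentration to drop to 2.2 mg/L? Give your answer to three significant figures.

Flow-weighted average: C = (419.0·0.9800 + 59.60·99.00) / 478.6 = 6311/478.6 = 13.19 mg/L.
Half-life 8.80 h → k = ln 2 / 8.80 = 0.07877 h⁻¹ = 1.890 d⁻¹.
13.19·exp(−k·t) = 2.2 → t = ln(13.19/2.2)/k = 81840 s = 22.73 h.

22.7 h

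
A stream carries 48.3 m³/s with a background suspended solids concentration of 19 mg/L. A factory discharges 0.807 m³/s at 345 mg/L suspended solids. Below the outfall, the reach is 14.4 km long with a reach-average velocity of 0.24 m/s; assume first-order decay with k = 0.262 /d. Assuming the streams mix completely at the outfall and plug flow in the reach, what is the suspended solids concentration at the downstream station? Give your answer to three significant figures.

20.3 mg/L

After mixing, C = (48.30·19.00 + 0.8070·345.0) / 49.11 = 1196/49.11 = 24.36 mg/L.
Travel time t = 14.4·1000 / 0.24 = 60000 s = 16.67 h.
First-order decay: C = 24.36·exp(−k·t) = 24.36·0.8336 = 20.31 mg/L.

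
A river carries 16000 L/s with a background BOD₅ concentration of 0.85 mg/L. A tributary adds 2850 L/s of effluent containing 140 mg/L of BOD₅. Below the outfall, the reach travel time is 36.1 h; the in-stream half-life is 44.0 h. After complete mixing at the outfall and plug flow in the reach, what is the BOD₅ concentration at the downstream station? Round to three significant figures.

Mixed concentration C = ΣQC/ΣQ = (16000·0.8500 + 2850·140.0) / 18850 = 412600/18850 = 21.89 mg/L.
Half-life 44.0 h → k = ln 2 / 44.0 = 0.01575 h⁻¹ = 0.3781 d⁻¹.
First-order decay: C = 21.89·exp(−k·t) = 21.89·0.5663 = 12.39 mg/L.

12.4 mg/L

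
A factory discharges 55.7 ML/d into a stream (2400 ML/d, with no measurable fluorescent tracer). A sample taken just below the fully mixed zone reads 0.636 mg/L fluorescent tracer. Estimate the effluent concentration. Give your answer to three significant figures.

Mass balance: 2400·0 + 55.70·Cₑ = 2456·0.6360
→ Cₑ = (2456·0.6360 − 2400·0) / 55.70 = 28.04 mg/L.

28.0 mg/L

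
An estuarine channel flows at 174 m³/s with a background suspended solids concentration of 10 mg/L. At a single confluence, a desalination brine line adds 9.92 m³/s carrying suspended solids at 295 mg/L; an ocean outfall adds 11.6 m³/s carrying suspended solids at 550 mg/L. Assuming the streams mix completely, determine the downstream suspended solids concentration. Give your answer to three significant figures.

Mass balance: C = (174.0·10.00 + 9.920·295.0 + 11.60·550.0) / 195.5 = 11050/195.5 = 56.50 mg/L.

56.5 mg/L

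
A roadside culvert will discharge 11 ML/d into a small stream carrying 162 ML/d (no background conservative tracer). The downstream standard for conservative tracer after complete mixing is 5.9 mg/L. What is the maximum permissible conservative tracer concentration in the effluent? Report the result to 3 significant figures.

At the limit, (Qr·Cr + Qe·Cₑ)/(Qr + Qe) = 5.9:
Cₑ = (173.0·5.9 − 162.0·0) / 11.00 = 92.79 mg/L.

92.8 mg/L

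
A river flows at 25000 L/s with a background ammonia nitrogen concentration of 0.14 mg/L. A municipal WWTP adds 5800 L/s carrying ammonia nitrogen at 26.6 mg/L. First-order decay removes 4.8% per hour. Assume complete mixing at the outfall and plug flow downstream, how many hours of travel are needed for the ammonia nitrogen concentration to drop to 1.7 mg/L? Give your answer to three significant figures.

Mass balance: C = (25000·0.1400 + 5800·26.60) / 30800 = 157800/30800 = 5.123 mg/L.
4.8%/h lost → k = −ln(1 − 0.048) = 0.04919 h⁻¹.
5.123·exp(−k·t) = 1.7 → t = ln(5.123/1.7)/k = 80730 s = 22.42 h.

22.4 h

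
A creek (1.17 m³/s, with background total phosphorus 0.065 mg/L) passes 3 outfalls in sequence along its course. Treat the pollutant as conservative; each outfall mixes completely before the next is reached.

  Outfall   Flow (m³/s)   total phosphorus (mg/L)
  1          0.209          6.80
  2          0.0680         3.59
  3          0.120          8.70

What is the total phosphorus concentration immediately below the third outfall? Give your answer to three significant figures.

1.78 mg/L

Below outfall 1: Q → 1.379 m³/s, C = (1.170·0.06500 + 0.2090·6.800)/1.379 = 1.086 mg/L.
Below outfall 2: Q → 1.447 m³/s, C = (1.379·1.086 + 0.06800·3.590)/1.447 = 1.203 mg/L.
Below outfall 3: Q → 1.567 m³/s, C = (1.447·1.203 + 0.1200·8.700)/1.567 = 1.778 mg/L.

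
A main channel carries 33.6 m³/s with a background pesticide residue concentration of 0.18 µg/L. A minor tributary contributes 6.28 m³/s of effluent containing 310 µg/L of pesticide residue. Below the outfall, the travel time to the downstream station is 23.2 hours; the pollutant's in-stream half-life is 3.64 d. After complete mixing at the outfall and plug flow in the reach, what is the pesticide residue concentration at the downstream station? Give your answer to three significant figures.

40.7 µg/L

Mixed concentration C = ΣQC/ΣQ = (33.60·0.1800 + 6.280·310.0) / 39.88 = 1953/39.88 = 48.97 µg/L.
Half-life 3.64 d → k = ln 2 / 3.64 = 0.1904 d⁻¹.
First-order decay: C = 48.97·exp(−k·t) = 48.97·0.8319 = 40.74 µg/L.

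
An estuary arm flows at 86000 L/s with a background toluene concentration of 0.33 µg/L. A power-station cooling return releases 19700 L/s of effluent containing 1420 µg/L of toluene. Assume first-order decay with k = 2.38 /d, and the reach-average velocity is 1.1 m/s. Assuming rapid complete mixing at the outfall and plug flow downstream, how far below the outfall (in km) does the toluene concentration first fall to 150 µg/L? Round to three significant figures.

After mixing, C = (86000·0.3300 + 19700·1420) / 105700 = 28000000/105700 = 264.9 µg/L.
Set 264.9·exp(−k·t) = 150 → t = ln(264.9/150)/k = 20650 s = 5.736 h.
Distance = v·t = 1.1·20650 = 22710 m = 22.71 km.

22.7 km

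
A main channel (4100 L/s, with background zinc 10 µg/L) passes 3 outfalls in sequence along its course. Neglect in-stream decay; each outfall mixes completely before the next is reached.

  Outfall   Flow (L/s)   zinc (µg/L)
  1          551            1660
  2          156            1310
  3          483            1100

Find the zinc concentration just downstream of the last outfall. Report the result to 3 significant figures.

After outfall 1: Q = 4100 + 551.0 = 4651 L/s; C = (4100·10.00 + 551.0·1660)/4651 = 205.5 µg/L.
After outfall 2: Q = 4651 + 156.0 = 4807 L/s; C = (4651·205.5 + 156.0·1310)/4807 = 241.3 µg/L.
After outfall 3: Q = 4807 + 483.0 = 5290 L/s; C = (4807·241.3 + 483.0·1100)/5290 = 319.7 µg/L.

320 µg/L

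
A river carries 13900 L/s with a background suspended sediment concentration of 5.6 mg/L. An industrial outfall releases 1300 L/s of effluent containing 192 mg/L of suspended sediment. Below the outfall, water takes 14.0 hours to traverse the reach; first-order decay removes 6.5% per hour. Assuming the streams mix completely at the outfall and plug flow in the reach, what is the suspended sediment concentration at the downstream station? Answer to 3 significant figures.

8.41 mg/L

Flow-weighted average: C = (13900·5.600 + 1300·192.0) / 15200 = 327400/15200 = 21.54 mg/L.
6.5%/h lost → k = −ln(1 − 0.065) = 0.06721 h⁻¹.
After decay, C = 21.54 × e^(−kt) = 21.54 × 0.3903 = 8.407 mg/L.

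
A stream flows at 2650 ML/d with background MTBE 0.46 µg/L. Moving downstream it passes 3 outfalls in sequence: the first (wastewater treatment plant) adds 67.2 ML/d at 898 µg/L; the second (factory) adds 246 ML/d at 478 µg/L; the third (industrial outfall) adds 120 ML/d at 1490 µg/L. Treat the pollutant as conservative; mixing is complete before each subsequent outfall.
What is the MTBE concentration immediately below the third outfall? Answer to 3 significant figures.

After outfall 1: Q = 2650 + 67.20 = 2717 ML/d; C = (2650·0.4600 + 67.20·898.0)/2717 = 22.66 µg/L.
After outfall 2: Q = 2717 + 246.0 = 2963 ML/d; C = (2717·22.66 + 246.0·478.0)/2963 = 60.46 µg/L.
After outfall 3: Q = 2963 + 120.0 = 3083 ML/d; C = (2963·60.46 + 120.0·1490)/3083 = 116.1 µg/L.

116 µg/L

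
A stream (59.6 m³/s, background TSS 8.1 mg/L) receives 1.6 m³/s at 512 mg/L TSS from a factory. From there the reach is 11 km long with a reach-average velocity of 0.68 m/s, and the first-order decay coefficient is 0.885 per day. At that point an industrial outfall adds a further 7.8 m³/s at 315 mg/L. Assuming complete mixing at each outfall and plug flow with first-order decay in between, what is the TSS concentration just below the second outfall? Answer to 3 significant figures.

51.6 mg/L

Mixed concentration C = ΣQC/ΣQ = (59.60·8.100 + 1.600·512.0) / 61.20 = 1302/61.20 = 21.27 mg/L; combined flow 61.20 m³/s.
Travel time t = 11·1000 / 0.68 = 16180 s = 4.493 h.
After decay, C = 21.27 × e^(−kt) = 21.27 × 0.8473 = 18.03 mg/L.
At the second outfall, C = (61.20·18.03 + 7.800·315.0) / (61.20 + 7.800) = 51.60 mg/L.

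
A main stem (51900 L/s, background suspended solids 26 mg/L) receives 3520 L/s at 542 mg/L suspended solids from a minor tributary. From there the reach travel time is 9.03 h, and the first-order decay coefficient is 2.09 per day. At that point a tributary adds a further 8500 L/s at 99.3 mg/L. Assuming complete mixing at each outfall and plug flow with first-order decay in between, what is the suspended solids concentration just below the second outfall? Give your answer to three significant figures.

36.4 mg/L

Mass balance: C = (51900·26.00 + 3520·542.0) / 55420 = 3257000/55420 = 58.77 mg/L; combined flow 55420 L/s.
First-order decay: C = 58.77·exp(−k·t) = 58.77·0.4555 = 26.77 mg/L.
Second outfall: C = (55420·26.77 + 8500·99.30)/63920 = 36.42 mg/L.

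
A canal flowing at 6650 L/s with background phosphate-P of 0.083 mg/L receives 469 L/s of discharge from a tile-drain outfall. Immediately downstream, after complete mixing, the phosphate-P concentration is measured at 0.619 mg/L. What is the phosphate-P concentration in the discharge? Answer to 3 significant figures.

Mass balance: 6650·0.08300 + 469.0·Cₑ = 7119·0.6190
→ Cₑ = (7119·0.6190 − 6650·0.08300) / 469.0 = 8.219 mg/L.

8.22 mg/L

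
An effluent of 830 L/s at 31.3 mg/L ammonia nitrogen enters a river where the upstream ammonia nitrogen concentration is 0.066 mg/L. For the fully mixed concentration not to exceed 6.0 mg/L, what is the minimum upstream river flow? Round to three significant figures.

Set C_mix = 6.0: (Q·0.06600 + 830.0·31.30) / (Q + 830.0) = 6.0
→ Q = 830.0·(31.30 − 6.0)/(6.0 − 0.06600) = 3539 L/s.

3540 L/s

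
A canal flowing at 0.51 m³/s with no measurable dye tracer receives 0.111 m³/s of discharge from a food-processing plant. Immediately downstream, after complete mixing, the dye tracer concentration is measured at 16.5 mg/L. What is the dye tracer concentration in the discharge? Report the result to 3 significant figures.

Mass balance: 0.5100·0 + 0.1110·Cₑ = 0.6210·16.50
→ Cₑ = (0.6210·16.50 − 0.5100·0) / 0.1110 = 92.31 mg/L.

92.3 mg/L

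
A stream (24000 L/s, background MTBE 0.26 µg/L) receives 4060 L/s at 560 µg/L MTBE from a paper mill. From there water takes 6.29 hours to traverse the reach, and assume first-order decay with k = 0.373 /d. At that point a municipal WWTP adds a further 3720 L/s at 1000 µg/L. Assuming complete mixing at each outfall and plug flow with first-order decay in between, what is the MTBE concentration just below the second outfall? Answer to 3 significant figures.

Flow-weighted average: C = (24000·0.2600 + 4060·560.0) / 28060 = 2280000/28060 = 81.25 µg/L; combined flow 28060 L/s.
First-order decay: C = 81.25·exp(−k·t) = 81.25·0.9069 = 73.68 µg/L.
At the second outfall, C = (28060·73.68 + 3720·1000) / (28060 + 3720) = 182.1 µg/L.

182 µg/L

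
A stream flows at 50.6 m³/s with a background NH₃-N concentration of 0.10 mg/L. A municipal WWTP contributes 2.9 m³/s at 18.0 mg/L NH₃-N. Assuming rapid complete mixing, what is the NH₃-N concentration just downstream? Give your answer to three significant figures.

Mixed concentration C = ΣQC/ΣQ = (50.60·0.1000 + 2.900·18.00) / 53.50 = 57.26/53.50 = 1.070 mg/L.

1.07 mg/L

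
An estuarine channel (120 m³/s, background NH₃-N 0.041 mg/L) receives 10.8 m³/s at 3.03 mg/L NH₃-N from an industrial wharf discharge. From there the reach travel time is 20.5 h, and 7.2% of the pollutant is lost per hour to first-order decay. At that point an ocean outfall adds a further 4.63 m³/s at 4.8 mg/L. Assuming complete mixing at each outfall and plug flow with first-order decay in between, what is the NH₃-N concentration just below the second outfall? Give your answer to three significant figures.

0.224 mg/L

Conservation of mass: C = (120.0·0.04100 + 10.80·3.030) / 130.8 = 37.64/130.8 = 0.2878 mg/L; combined flow 130.8 m³/s.
7.2%/h lost → k = −ln(1 − 0.072) = 0.07472 h⁻¹.
Applying C = C₀e^(−kt): 0.2878 × 0.2161 = 0.06220 mg/L.
Second outfall: C = (130.8·0.06220 + 4.630·4.800)/135.4 = 0.2242 mg/L.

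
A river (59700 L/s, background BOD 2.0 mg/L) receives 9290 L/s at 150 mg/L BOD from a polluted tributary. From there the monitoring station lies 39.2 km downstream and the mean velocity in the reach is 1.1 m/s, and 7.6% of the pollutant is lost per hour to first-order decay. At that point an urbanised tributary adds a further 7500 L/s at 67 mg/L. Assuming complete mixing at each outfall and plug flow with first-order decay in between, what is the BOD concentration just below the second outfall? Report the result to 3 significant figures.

Flow-weighted average: C = (59700·2.000 + 9290·150.0) / 68990 = 1513000/68990 = 21.93 mg/L; combined flow 68990 L/s.
Travel time t = 39.2·1000 / 1.1 = 35640 s = 9.899 h.
7.6%/h lost → k = −ln(1 − 0.076) = 0.07904 h⁻¹.
First-order decay: C = 21.93·exp(−k·t) = 21.93·0.4573 = 10.03 mg/L.
Second outfall: C = (68990·10.03 + 7500·67.00)/76490 = 15.61 mg/L.

15.6 mg/L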